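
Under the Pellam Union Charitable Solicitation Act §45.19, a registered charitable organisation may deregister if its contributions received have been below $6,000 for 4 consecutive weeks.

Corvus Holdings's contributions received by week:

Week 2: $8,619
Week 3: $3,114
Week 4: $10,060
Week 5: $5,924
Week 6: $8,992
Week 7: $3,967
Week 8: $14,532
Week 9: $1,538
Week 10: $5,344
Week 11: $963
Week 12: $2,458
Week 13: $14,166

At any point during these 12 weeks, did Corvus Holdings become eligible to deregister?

Weeks below $6,000: Week 3, Week 5, Week 7, Week 9, Week 10, Week 11, Week 12.
Longest run of consecutive weeks below the threshold: 4.
4 ≥ 4, so Corvus Holdings became eligible.

Yes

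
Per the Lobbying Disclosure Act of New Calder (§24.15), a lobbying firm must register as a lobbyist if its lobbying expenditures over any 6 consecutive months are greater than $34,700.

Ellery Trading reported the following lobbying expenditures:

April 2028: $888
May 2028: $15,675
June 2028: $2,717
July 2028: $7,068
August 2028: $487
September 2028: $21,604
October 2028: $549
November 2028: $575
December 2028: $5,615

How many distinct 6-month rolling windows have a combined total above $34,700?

April 2028–September 2028: $888 + $15,675 + $2,717 + $7,068 + $487 + $21,604 = $48,439 (over)
May 2028–October 2028: $15,675 + $2,717 + $7,068 + $487 + $21,604 + $549 = $48,100 (over)
June 2028–November 2028: $2,717 + $7,068 + $487 + $21,604 + $549 + $575 = $33,000 (under)
July 2028–December 2028: $7,068 + $487 + $21,604 + $549 + $575 + $5,615 = $35,898 (over)
3 windows exceed the threshold.

3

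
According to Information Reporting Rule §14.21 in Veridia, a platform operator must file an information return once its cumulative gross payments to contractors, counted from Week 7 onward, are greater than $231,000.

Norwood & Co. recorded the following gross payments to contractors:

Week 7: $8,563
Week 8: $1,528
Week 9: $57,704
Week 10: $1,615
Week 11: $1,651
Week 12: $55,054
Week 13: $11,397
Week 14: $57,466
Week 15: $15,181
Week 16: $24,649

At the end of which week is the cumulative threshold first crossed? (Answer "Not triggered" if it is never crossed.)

Week 16

Through Week 7: $8,563
Through Week 8: $10,091
Through Week 9: $67,795
Through Week 10: $69,410
Through Week 11: $71,061
Through Week 12: $126,115
Through Week 13: $137,512
Through Week 14: $194,978
Through Week 15: $210,159
Through Week 16: $234,808 ← exceeds threshold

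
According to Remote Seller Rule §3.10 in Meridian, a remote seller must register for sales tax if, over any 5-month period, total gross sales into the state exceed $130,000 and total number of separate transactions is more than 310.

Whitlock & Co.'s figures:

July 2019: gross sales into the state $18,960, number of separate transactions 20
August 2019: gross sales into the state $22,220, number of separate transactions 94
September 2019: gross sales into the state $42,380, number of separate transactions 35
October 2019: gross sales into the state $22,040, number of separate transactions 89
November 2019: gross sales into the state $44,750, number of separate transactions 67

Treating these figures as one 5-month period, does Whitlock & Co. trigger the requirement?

No

Total gross sales into the state: $18,960 + $22,220 + $42,380 + $22,040 + $44,750 = $150,350 (> $130,000).
Total number of separate transactions: 20 + 94 + 35 + 89 + 67 = 305 (≤ 310).
The test is 'and': the rule requires both, and at least one is not exceeded.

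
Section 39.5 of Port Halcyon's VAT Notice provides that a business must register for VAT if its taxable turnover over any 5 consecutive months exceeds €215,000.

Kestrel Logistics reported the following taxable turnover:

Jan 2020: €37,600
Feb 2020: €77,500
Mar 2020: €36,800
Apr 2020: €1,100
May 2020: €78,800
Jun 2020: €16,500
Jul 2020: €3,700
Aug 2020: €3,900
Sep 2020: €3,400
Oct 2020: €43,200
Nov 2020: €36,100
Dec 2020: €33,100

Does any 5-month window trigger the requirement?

Yes

Jan 2020–May 2020: €37,600 + €77,500 + €36,800 + €1,100 + €78,800 = €231,800 (over)
Feb 2020–Jun 2020: €77,500 + €36,800 + €1,100 + €78,800 + €16,500 = €210,700 (under)
Mar 2020–Jul 2020: €36,800 + €1,100 + €78,800 + €16,500 + €3,700 = €136,900 (under)
Apr 2020–Aug 2020: €1,100 + €78,800 + €16,500 + €3,700 + €3,900 = €104,000 (under)
May 2020–Sep 2020: €78,800 + €16,500 + €3,700 + €3,900 + €3,400 = €106,300 (under)
Jun 2020–Oct 2020: €16,500 + €3,700 + €3,900 + €3,400 + €43,200 = €70,700 (under)
Jul 2020–Nov 2020: €3,700 + €3,900 + €3,400 + €43,200 + €36,100 = €90,300 (under)
Aug 2020–Dec 2020: €3,900 + €3,400 + €43,200 + €36,100 + €33,100 = €119,700 (under)
At least one window exceeds €215,000.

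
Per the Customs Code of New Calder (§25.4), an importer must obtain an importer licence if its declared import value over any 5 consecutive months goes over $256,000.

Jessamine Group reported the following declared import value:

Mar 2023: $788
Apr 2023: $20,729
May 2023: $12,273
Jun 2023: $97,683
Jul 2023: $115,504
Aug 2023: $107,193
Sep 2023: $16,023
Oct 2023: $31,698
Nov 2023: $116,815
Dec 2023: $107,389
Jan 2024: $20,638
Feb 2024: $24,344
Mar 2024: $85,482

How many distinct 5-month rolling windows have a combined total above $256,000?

8

Mar 2023–Jul 2023: $788 + $20,729 + $12,273 + $97,683 + $115,504 = $246,977 (under)
Apr 2023–Aug 2023: $20,729 + $12,273 + $97,683 + $115,504 + $107,193 = $353,382 (over)
May 2023–Sep 2023: $12,273 + $97,683 + $115,504 + $107,193 + $16,023 = $348,676 (over)
Jun 2023–Oct 2023: $97,683 + $115,504 + $107,193 + $16,023 + $31,698 = $368,101 (over)
Jul 2023–Nov 2023: $115,504 + $107,193 + $16,023 + $31,698 + $116,815 = $387,233 (over)
Aug 2023–Dec 2023: $107,193 + $16,023 + $31,698 + $116,815 + $107,389 = $379,118 (over)
Sep 2023–Jan 2024: $16,023 + $31,698 + $116,815 + $107,389 + $20,638 = $292,563 (over)
Oct 2023–Feb 2024: $31,698 + $116,815 + $107,389 + $20,638 + $24,344 = $300,884 (over)
Nov 2023–Mar 2024: $116,815 + $107,389 + $20,638 + $24,344 + $85,482 = $354,668 (over)
8 windows exceed the threshold.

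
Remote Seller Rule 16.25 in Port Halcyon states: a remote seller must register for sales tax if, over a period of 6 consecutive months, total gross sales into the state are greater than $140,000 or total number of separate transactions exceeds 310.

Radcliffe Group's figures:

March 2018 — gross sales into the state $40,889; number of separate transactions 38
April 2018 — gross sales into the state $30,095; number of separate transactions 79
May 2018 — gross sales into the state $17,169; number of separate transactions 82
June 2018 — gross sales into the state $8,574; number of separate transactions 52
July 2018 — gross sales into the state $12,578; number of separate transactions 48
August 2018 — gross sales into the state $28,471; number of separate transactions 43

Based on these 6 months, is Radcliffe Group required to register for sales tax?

Total gross sales into the state: $40,889 + $30,095 + $17,169 + $8,574 + $12,578 + $28,471 = $137,776 (≤ $140,000).
Total number of separate transactions: 38 + 79 + 82 + 52 + 48 + 43 = 342 (> 310).
The test is 'or': at least one threshold is exceeded.

Yes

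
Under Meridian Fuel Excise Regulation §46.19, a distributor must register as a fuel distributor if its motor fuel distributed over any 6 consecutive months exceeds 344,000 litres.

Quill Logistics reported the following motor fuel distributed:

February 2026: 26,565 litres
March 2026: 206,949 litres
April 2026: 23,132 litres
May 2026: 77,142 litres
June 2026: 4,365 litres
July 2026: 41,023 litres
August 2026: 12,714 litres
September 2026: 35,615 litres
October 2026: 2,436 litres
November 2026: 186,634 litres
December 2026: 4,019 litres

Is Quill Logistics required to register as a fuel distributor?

Yes

February 2026–July 2026: 26,565 litres + 206,949 litres + 23,132 litres + 77,142 litres + 4,365 litres + 41,023 litres = 379,176 litres (over)
March 2026–August 2026: 206,949 litres + 23,132 litres + 77,142 litres + 4,365 litres + 41,023 litres + 12,714 litres = 365,325 litres (over)
April 2026–September 2026: 23,132 litres + 77,142 litres + 4,365 litres + 41,023 litres + 12,714 litres + 35,615 litres = 193,991 litres (under)
May 2026–October 2026: 77,142 litres + 4,365 litres + 41,023 litres + 12,714 litres + 35,615 litres + 2,436 litres = 173,295 litres (under)
June 2026–November 2026: 4,365 litres + 41,023 litres + 12,714 litres + 35,615 litres + 2,436 litres + 186,634 litres = 282,787 litres (under)
July 2026–December 2026: 41,023 litres + 12,714 litres + 35,615 litres + 2,436 litres + 186,634 litres + 4,019 litres = 282,441 litres (under)
At least one window exceeds 344,000 litres.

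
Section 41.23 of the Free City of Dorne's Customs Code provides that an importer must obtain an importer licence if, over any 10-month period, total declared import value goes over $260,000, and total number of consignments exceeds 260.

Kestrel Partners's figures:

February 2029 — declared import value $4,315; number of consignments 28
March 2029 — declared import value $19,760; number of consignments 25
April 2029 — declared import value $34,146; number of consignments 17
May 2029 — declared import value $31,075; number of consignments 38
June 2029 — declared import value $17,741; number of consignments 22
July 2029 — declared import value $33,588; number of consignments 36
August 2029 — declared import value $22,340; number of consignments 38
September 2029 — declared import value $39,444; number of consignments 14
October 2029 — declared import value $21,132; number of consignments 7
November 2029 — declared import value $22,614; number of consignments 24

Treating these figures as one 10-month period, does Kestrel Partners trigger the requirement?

Total declared import value: $4,315 + $19,760 + $34,146 + $31,075 + $17,741 + $33,588 + $22,340 + $39,444 + $21,132 + $22,614 = $246,155 (≤ $260,000).
Total number of consignments: 28 + 25 + 17 + 38 + 22 + 36 + 38 + 14 + 7 + 24 = 249 (≤ 260).
The test is 'and': the rule requires both, and at least one is not exceeded.

No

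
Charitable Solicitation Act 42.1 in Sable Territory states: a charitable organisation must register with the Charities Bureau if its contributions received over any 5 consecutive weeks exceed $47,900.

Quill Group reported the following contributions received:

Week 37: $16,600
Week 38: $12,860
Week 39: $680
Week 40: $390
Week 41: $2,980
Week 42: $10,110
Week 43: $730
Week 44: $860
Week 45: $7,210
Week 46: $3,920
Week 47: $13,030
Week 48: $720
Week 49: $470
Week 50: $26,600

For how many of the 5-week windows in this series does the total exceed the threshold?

0

Week 37–Week 41: $16,600 + $12,860 + $680 + $390 + $2,980 = $33,510 (under)
Week 38–Week 42: $12,860 + $680 + $390 + $2,980 + $10,110 = $27,020 (under)
Week 39–Week 43: $680 + $390 + $2,980 + $10,110 + $730 = $14,890 (under)
Week 40–Week 44: $390 + $2,980 + $10,110 + $730 + $860 = $15,070 (under)
Week 41–Week 45: $2,980 + $10,110 + $730 + $860 + $7,210 = $21,890 (under)
Week 42–Week 46: $10,110 + $730 + $860 + $7,210 + $3,920 = $22,830 (under)
Week 43–Week 47: $730 + $860 + $7,210 + $3,920 + $13,030 = $25,750 (under)
Week 44–Week 48: $860 + $7,210 + $3,920 + $13,030 + $720 = $25,740 (under)
Week 45–Week 49: $7,210 + $3,920 + $13,030 + $720 + $470 = $25,350 (under)
Week 46–Week 50: $3,920 + $13,030 + $720 + $470 + $26,600 = $44,740 (under)
0 windows exceed the threshold.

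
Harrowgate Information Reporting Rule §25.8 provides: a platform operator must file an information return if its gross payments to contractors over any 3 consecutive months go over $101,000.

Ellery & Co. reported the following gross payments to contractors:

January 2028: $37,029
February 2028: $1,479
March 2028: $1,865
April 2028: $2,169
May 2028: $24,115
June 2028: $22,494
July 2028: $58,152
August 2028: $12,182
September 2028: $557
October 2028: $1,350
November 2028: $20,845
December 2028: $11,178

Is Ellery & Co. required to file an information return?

January 2028–March 2028: $37,029 + $1,479 + $1,865 = $40,373 (under)
February 2028–April 2028: $1,479 + $1,865 + $2,169 = $5,513 (under)
March 2028–May 2028: $1,865 + $2,169 + $24,115 = $28,149 (under)
April 2028–June 2028: $2,169 + $24,115 + $22,494 = $48,778 (under)
May 2028–July 2028: $24,115 + $22,494 + $58,152 = $104,761 (over)
June 2028–August 2028: $22,494 + $58,152 + $12,182 = $92,828 (under)
July 2028–September 2028: $58,152 + $12,182 + $557 = $70,891 (under)
August 2028–October 2028: $12,182 + $557 + $1,350 = $14,089 (under)
September 2028–November 2028: $557 + $1,350 + $20,845 = $22,752 (under)
October 2028–December 2028: $1,350 + $20,845 + $11,178 = $33,373 (under)
At least one window exceeds $101,000.

Yes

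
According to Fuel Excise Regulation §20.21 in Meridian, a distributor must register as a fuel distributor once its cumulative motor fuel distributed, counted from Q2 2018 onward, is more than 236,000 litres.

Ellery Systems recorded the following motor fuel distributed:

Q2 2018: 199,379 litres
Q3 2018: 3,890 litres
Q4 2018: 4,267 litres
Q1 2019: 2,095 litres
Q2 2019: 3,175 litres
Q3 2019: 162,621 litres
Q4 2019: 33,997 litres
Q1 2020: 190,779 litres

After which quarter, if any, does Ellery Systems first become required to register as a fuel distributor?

Q3 2019

Through Q2 2018: 199,379 litres
Through Q3 2018: 203,269 litres
Through Q4 2018: 207,536 litres
Through Q1 2019: 209,631 litres
Through Q2 2019: 212,806 litres
Through Q3 2019: 375,427 litres ← exceeds threshold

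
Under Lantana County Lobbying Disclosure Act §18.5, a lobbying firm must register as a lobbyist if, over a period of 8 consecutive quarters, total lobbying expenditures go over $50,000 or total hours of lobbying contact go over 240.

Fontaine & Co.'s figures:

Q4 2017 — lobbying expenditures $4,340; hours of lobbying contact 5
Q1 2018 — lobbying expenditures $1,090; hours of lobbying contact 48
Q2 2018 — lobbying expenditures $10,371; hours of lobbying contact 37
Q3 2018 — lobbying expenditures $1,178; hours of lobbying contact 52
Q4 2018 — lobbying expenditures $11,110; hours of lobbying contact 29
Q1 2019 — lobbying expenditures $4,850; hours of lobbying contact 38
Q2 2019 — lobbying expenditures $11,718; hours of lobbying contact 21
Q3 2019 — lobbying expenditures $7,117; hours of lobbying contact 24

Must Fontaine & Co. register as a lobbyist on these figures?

Total lobbying expenditures: $4,340 + $1,090 + $10,371 + $1,178 + $11,110 + $4,850 + $11,718 + $7,117 = $51,774 (> $50,000).
Total hours of lobbying contact: 5 + 48 + 37 + 52 + 29 + 38 + 21 + 24 = 254 (> 240).
The test is 'or': at least one threshold is exceeded.

Yes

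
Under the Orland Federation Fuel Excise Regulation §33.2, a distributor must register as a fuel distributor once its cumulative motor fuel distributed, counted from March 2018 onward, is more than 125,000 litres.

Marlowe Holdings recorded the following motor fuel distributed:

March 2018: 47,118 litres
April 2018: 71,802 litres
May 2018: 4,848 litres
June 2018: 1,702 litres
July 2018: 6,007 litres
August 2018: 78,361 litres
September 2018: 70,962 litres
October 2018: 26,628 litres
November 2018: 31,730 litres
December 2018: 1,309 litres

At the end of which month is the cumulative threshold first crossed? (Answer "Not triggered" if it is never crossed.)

June 2018

Through March 2018: 47,118 litres
Through April 2018: 118,920 litres
Through May 2018: 123,768 litres
Through June 2018: 125,470 litres ← exceeds threshold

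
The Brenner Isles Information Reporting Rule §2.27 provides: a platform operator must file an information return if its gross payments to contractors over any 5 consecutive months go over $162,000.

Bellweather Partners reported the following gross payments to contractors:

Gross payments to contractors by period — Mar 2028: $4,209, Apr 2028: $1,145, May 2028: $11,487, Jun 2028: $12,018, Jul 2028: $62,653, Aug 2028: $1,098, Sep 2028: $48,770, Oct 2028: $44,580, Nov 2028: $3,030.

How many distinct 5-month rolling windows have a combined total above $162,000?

Mar 2028–Jul 2028: $4,209 + $1,145 + $11,487 + $12,018 + $62,653 = $91,512 (under)
Apr 2028–Aug 2028: $1,145 + $11,487 + $12,018 + $62,653 + $1,098 = $88,401 (under)
May 2028–Sep 2028: $11,487 + $12,018 + $62,653 + $1,098 + $48,770 = $136,026 (under)
Jun 2028–Oct 2028: $12,018 + $62,653 + $1,098 + $48,770 + $44,580 = $169,119 (over)
Jul 2028–Nov 2028: $62,653 + $1,098 + $48,770 + $44,580 + $3,030 = $160,131 (under)
1 window exceeds the threshold.

1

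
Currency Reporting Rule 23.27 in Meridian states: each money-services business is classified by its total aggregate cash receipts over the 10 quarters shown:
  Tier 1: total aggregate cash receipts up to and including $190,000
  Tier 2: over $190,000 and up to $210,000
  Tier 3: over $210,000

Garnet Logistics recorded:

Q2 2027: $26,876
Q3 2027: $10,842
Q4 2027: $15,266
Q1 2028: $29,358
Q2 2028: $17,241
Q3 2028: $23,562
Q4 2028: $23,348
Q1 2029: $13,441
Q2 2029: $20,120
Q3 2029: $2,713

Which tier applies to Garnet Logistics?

Tier 1

Total aggregate cash receipts: $26,876 + $10,842 + $15,266 + $29,358 + $17,241 + $23,562 + $23,348 + $13,441 + $20,120 + $2,713 = $182,767.
$182,767 ≤ $190,000, so Tier 1 applies.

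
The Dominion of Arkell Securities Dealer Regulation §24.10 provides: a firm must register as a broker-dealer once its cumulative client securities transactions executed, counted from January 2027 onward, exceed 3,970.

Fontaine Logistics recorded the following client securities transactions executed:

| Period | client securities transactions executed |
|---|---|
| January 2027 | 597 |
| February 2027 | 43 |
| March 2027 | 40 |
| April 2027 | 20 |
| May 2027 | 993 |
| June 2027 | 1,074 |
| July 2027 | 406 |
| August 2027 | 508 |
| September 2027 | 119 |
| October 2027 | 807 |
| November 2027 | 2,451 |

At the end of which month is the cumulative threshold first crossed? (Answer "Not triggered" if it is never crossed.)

October 2027

Through January 2027: 597
Through February 2027: 640
Through March 2027: 680
Through April 2027: 700
Through May 2027: 1,693
Through June 2027: 2,767
Through July 2027: 3,173
Through August 2027: 3,681
Through September 2027: 3,800
Through October 2027: 4,607 ← exceeds threshold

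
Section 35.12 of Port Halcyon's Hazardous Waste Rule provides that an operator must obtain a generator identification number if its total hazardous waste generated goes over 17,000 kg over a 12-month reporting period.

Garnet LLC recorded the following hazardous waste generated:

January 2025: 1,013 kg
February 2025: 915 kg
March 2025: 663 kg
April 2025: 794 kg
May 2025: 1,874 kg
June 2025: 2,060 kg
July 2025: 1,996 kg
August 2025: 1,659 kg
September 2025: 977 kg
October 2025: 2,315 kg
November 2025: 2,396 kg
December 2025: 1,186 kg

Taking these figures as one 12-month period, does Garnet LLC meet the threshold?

Yes

Total hazardous waste generated: 1,013 kg + 915 kg + 663 kg + 794 kg + 1,874 kg + 2,060 kg + 1,996 kg + 1,659 kg + 977 kg + 2,315 kg + 2,396 kg + 1,186 kg = 17,848 kg.
17,848 kg > 17,000 kg, so the threshold is exceeded.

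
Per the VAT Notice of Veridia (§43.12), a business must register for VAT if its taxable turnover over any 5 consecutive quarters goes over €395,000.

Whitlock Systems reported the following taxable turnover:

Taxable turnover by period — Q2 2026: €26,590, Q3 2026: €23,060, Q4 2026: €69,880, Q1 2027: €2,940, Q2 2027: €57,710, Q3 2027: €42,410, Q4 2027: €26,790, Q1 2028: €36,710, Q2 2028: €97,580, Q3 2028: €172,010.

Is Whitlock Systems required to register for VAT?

Q2 2026–Q2 2027: €26,590 + €23,060 + €69,880 + €2,940 + €57,710 = €180,180 (under)
Q3 2026–Q3 2027: €23,060 + €69,880 + €2,940 + €57,710 + €42,410 = €196,000 (under)
Q4 2026–Q4 2027: €69,880 + €2,940 + €57,710 + €42,410 + €26,790 = €199,730 (under)
Q1 2027–Q1 2028: €2,940 + €57,710 + €42,410 + €26,790 + €36,710 = €166,560 (under)
Q2 2027–Q2 2028: €57,710 + €42,410 + €26,790 + €36,710 + €97,580 = €261,200 (under)
Q3 2027–Q3 2028: €42,410 + €26,790 + €36,710 + €97,580 + €172,010 = €375,500 (under)
No window exceeds €395,000.

No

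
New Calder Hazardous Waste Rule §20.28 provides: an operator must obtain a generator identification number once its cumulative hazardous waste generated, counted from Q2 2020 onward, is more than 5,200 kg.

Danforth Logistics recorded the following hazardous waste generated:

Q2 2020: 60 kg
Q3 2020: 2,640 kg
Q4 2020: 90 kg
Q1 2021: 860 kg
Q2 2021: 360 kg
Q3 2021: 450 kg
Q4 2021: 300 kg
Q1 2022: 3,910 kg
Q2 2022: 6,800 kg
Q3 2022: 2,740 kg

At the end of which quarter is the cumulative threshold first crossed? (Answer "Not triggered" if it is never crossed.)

Q1 2022

Through Q2 2020: 60 kg
Through Q3 2020: 2,700 kg
Through Q4 2020: 2,790 kg
Through Q1 2021: 3,650 kg
Through Q2 2021: 4,010 kg
Through Q3 2021: 4,460 kg
Through Q4 2021: 4,760 kg
Through Q1 2022: 8,670 kg ← exceeds threshold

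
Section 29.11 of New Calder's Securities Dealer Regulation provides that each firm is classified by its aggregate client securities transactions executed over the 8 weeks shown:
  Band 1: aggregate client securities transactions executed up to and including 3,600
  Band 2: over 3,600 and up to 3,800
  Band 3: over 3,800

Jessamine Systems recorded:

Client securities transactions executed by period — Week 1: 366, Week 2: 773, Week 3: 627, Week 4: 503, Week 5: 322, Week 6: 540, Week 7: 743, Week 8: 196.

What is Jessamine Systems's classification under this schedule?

Aggregate client securities transactions executed: 366 + 773 + 627 + 503 + 322 + 540 + 743 + 196 = 4,070.
4,070 > 3,800, so Band 3 applies.

Band 3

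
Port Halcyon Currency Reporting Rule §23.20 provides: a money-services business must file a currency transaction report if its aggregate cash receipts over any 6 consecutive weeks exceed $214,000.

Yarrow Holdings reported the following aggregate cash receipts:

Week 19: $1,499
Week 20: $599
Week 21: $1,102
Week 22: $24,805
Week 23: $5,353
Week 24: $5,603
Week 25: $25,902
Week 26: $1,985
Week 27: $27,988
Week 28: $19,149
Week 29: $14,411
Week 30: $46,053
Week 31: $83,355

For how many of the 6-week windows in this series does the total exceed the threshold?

0

Week 19–Week 24: $1,499 + $599 + $1,102 + $24,805 + $5,353 + $5,603 = $38,961 (under)
Week 20–Week 25: $599 + $1,102 + $24,805 + $5,353 + $5,603 + $25,902 = $63,364 (under)
Week 21–Week 26: $1,102 + $24,805 + $5,353 + $5,603 + $25,902 + $1,985 = $64,750 (under)
Week 22–Week 27: $24,805 + $5,353 + $5,603 + $25,902 + $1,985 + $27,988 = $91,636 (under)
Week 23–Week 28: $5,353 + $5,603 + $25,902 + $1,985 + $27,988 + $19,149 = $85,980 (under)
Week 24–Week 29: $5,603 + $25,902 + $1,985 + $27,988 + $19,149 + $14,411 = $95,038 (under)
Week 25–Week 30: $25,902 + $1,985 + $27,988 + $19,149 + $14,411 + $46,053 = $135,488 (under)
Week 26–Week 31: $1,985 + $27,988 + $19,149 + $14,411 + $46,053 + $83,355 = $192,941 (under)
0 windows exceed the threshold.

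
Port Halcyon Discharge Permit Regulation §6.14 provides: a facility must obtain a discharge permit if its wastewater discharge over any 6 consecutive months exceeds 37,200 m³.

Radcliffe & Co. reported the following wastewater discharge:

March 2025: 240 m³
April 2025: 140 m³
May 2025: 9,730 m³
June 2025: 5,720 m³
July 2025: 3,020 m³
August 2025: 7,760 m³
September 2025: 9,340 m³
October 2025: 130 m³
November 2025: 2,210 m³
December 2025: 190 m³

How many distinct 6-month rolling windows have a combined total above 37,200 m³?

0

March 2025–August 2025: 240 m³ + 140 m³ + 9,730 m³ + 5,720 m³ + 3,020 m³ + 7,760 m³ = 26,610 m³ (under)
April 2025–September 2025: 140 m³ + 9,730 m³ + 5,720 m³ + 3,020 m³ + 7,760 m³ + 9,340 m³ = 35,710 m³ (under)
May 2025–October 2025: 9,730 m³ + 5,720 m³ + 3,020 m³ + 7,760 m³ + 9,340 m³ + 130 m³ = 35,700 m³ (under)
June 2025–November 2025: 5,720 m³ + 3,020 m³ + 7,760 m³ + 9,340 m³ + 130 m³ + 2,210 m³ = 28,180 m³ (under)
July 2025–December 2025: 3,020 m³ + 7,760 m³ + 9,340 m³ + 130 m³ + 2,210 m³ + 190 m³ = 22,650 m³ (under)
0 windows exceed the threshold.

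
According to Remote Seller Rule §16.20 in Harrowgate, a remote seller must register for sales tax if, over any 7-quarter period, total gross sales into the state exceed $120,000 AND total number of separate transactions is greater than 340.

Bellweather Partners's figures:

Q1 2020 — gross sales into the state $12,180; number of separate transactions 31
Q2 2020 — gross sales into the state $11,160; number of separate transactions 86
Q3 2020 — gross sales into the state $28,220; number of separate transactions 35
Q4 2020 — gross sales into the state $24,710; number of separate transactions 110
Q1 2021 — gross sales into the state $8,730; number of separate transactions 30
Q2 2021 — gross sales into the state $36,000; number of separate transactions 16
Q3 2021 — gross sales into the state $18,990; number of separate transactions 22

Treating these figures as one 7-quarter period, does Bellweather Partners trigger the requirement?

Total gross sales into the state: $12,180 + $11,160 + $28,220 + $24,710 + $8,730 + $36,000 + $18,990 = $139,990 (> $120,000).
Total number of separate transactions: 31 + 86 + 35 + 110 + 30 + 16 + 22 = 330 (≤ 340).
The test is 'and': the rule requires both, and at least one is not exceeded.

No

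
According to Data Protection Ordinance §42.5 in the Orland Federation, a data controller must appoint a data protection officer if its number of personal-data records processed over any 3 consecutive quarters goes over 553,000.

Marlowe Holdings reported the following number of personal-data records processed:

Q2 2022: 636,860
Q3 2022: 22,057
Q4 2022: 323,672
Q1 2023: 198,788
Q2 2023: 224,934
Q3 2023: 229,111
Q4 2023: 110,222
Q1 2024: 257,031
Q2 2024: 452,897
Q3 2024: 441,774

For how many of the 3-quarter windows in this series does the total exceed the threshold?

Q2 2022–Q4 2022: 636,860 + 22,057 + 323,672 = 982,589 (over)
Q3 2022–Q1 2023: 22,057 + 323,672 + 198,788 = 544,517 (under)
Q4 2022–Q2 2023: 323,672 + 198,788 + 224,934 = 747,394 (over)
Q1 2023–Q3 2023: 198,788 + 224,934 + 229,111 = 652,833 (over)
Q2 2023–Q4 2023: 224,934 + 229,111 + 110,222 = 564,267 (over)
Q3 2023–Q1 2024: 229,111 + 110,222 + 257,031 = 596,364 (over)
Q4 2023–Q2 2024: 110,222 + 257,031 + 452,897 = 820,150 (over)
Q1 2024–Q3 2024: 257,031 + 452,897 + 441,774 = 1,151,702 (over)
7 windows exceed the threshold.

7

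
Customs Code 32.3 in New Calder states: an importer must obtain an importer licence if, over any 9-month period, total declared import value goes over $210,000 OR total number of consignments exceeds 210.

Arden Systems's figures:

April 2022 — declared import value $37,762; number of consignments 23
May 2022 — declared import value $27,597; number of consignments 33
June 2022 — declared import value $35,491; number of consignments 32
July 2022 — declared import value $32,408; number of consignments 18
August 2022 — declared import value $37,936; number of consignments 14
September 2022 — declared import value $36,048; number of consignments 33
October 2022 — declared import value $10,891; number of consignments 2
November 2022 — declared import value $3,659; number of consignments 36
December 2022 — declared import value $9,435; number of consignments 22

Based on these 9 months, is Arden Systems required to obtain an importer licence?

Yes

Total declared import value: $37,762 + $27,597 + $35,491 + $32,408 + $37,936 + $36,048 + $10,891 + $3,659 + $9,435 = $231,227 (> $210,000).
Total number of consignments: 23 + 33 + 32 + 18 + 14 + 33 + 2 + 36 + 22 = 213 (> 210).
The test is 'or': at least one threshold is exceeded.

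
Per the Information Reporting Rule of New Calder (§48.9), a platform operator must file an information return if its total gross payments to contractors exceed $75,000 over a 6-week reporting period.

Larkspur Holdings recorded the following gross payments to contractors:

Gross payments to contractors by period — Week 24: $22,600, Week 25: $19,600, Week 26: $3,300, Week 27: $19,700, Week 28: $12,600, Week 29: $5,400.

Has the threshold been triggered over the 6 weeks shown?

Yes

Total gross payments to contractors: $22,600 + $19,600 + $3,300 + $19,700 + $12,600 + $5,400 = $83,200.
$83,200 > $75,000, so the threshold is exceeded.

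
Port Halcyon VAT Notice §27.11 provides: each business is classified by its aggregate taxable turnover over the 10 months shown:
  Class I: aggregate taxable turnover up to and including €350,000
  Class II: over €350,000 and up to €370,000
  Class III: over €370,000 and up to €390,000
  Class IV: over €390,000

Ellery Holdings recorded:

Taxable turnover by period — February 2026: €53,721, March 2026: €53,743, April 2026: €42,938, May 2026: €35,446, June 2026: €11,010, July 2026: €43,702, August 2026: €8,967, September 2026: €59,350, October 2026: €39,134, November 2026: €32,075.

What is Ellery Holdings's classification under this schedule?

Aggregate taxable turnover: €53,721 + €53,743 + €42,938 + €35,446 + €11,010 + €43,702 + €8,967 + €59,350 + €39,134 + €32,075 = €380,086.
€370,000 < €380,086 ≤ €390,000, so Class III applies.

Class III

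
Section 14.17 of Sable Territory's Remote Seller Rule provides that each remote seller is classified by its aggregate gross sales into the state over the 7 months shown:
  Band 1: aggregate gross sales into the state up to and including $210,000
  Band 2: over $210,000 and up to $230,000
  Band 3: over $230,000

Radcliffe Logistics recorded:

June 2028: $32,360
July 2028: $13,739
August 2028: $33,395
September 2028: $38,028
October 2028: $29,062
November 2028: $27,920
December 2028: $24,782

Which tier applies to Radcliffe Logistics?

Band 1

Aggregate gross sales into the state: $32,360 + $13,739 + $33,395 + $38,028 + $29,062 + $27,920 + $24,782 = $199,286.
$199,286 ≤ $210,000, so Band 1 applies.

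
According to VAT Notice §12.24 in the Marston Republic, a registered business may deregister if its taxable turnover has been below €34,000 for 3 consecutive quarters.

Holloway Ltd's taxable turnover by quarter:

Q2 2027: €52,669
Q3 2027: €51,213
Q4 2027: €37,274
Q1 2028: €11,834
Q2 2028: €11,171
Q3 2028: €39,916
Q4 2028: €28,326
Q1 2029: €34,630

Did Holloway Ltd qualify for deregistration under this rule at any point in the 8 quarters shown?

No

Quarters below €34,000: Q1 2028, Q2 2028, Q4 2028.
Longest run of consecutive quarters below the threshold: 2.
2 < 3, so Holloway Ltd never became eligible.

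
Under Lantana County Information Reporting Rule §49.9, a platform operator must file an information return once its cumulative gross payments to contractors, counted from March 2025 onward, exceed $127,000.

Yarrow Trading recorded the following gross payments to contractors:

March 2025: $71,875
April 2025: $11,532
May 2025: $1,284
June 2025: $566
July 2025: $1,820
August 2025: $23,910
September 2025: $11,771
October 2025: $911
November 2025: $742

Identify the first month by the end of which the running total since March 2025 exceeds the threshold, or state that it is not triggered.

Not triggered

Through March 2025: $71,875
Through April 2025: $83,407
Through May 2025: $84,691
Through June 2025: $85,257
Through July 2025: $87,077
Through August 2025: $110,987
Through September 2025: $122,758
Through October 2025: $123,669
Through November 2025: $124,411
Final cumulative total $124,411 ≤ $127,000; the threshold is never exceeded.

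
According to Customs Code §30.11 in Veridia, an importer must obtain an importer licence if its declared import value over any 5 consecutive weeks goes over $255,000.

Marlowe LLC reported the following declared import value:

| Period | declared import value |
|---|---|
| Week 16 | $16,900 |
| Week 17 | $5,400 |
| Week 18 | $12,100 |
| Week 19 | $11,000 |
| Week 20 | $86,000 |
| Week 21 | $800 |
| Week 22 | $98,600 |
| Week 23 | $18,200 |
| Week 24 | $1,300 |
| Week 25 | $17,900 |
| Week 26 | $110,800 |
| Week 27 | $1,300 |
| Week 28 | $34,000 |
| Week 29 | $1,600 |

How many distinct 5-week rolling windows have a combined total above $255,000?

Week 16–Week 20: $16,900 + $5,400 + $12,100 + $11,000 + $86,000 = $131,400 (under)
Week 17–Week 21: $5,400 + $12,100 + $11,000 + $86,000 + $800 = $115,300 (under)
Week 18–Week 22: $12,100 + $11,000 + $86,000 + $800 + $98,600 = $208,500 (under)
Week 19–Week 23: $11,000 + $86,000 + $800 + $98,600 + $18,200 = $214,600 (under)
Week 20–Week 24: $86,000 + $800 + $98,600 + $18,200 + $1,300 = $204,900 (under)
Week 21–Week 25: $800 + $98,600 + $18,200 + $1,300 + $17,900 = $136,800 (under)
Week 22–Week 26: $98,600 + $18,200 + $1,300 + $17,900 + $110,800 = $246,800 (under)
Week 23–Week 27: $18,200 + $1,300 + $17,900 + $110,800 + $1,300 = $149,500 (under)
Week 24–Week 28: $1,300 + $17,900 + $110,800 + $1,300 + $34,000 = $165,300 (under)
Week 25–Week 29: $17,900 + $110,800 + $1,300 + $34,000 + $1,600 = $165,600 (under)
0 windows exceed the threshold.

0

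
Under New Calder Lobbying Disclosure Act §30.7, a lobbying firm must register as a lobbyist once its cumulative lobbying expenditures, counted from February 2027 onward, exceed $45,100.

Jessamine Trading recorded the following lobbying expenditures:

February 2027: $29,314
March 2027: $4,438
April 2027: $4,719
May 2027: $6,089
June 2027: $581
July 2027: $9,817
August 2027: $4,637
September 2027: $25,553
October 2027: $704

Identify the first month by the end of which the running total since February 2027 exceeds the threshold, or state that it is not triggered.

June 2027

Through February 2027: $29,314
Through March 2027: $33,752
Through April 2027: $38,471
Through May 2027: $44,560
Through June 2027: $45,141 ← exceeds threshold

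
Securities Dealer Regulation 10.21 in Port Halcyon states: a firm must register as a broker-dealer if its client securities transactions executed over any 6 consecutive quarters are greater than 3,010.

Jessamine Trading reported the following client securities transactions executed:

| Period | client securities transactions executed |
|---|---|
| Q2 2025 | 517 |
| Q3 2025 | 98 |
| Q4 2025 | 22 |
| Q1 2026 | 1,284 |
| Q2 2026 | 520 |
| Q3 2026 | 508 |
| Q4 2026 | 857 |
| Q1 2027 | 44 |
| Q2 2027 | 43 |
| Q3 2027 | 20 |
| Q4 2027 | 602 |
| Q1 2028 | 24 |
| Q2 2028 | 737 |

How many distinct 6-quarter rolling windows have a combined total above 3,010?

Q2 2025–Q3 2026: 517 + 98 + 22 + 1,284 + 520 + 508 = 2,949 (under)
Q3 2025–Q4 2026: 98 + 22 + 1,284 + 520 + 508 + 857 = 3,289 (over)
Q4 2025–Q1 2027: 22 + 1,284 + 520 + 508 + 857 + 44 = 3,235 (over)
Q1 2026–Q2 2027: 1,284 + 520 + 508 + 857 + 44 + 43 = 3,256 (over)
Q2 2026–Q3 2027: 520 + 508 + 857 + 44 + 43 + 20 = 1,992 (under)
Q3 2026–Q4 2027: 508 + 857 + 44 + 43 + 20 + 602 = 2,074 (under)
Q4 2026–Q1 2028: 857 + 44 + 43 + 20 + 602 + 24 = 1,590 (under)
Q1 2027–Q2 2028: 44 + 43 + 20 + 602 + 24 + 737 = 1,470 (under)
3 windows exceed the threshold.

3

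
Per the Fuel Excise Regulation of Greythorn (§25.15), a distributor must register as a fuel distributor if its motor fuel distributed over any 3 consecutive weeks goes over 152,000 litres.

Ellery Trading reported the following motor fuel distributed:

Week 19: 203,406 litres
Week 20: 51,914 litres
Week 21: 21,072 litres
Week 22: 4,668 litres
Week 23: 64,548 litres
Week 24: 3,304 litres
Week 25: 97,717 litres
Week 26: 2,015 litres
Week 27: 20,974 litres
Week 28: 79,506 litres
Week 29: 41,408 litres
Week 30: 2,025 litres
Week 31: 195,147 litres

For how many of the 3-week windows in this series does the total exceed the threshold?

3

Week 19–Week 21: 203,406 litres + 51,914 litres + 21,072 litres = 276,392 litres (over)
Week 20–Week 22: 51,914 litres + 21,072 litres + 4,668 litres = 77,654 litres (under)
Week 21–Week 23: 21,072 litres + 4,668 litres + 64,548 litres = 90,288 litres (under)
Week 22–Week 24: 4,668 litres + 64,548 litres + 3,304 litres = 72,520 litres (under)
Week 23–Week 25: 64,548 litres + 3,304 litres + 97,717 litres = 165,569 litres (over)
Week 24–Week 26: 3,304 litres + 97,717 litres + 2,015 litres = 103,036 litres (under)
Week 25–Week 27: 97,717 litres + 2,015 litres + 20,974 litres = 120,706 litres (under)
Week 26–Week 28: 2,015 litres + 20,974 litres + 79,506 litres = 102,495 litres (under)
Week 27–Week 29: 20,974 litres + 79,506 litres + 41,408 litres = 141,888 litres (under)
Week 28–Week 30: 79,506 litres + 41,408 litres + 2,025 litres = 122,939 litres (under)
Week 29–Week 31: 41,408 litres + 2,025 litres + 195,147 litres = 238,580 litres (over)
3 windows exceed the threshold.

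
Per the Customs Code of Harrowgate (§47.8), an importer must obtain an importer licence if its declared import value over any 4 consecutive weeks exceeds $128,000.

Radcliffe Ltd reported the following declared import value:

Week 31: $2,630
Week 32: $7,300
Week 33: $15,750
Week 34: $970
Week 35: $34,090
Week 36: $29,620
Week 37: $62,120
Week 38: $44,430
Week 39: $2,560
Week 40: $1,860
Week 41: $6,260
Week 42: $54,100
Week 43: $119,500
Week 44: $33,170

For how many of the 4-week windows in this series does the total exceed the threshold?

4

Week 31–Week 34: $2,630 + $7,300 + $15,750 + $970 = $26,650 (under)
Week 32–Week 35: $7,300 + $15,750 + $970 + $34,090 = $58,110 (under)
Week 33–Week 36: $15,750 + $970 + $34,090 + $29,620 = $80,430 (under)
Week 34–Week 37: $970 + $34,090 + $29,620 + $62,120 = $126,800 (under)
Week 35–Week 38: $34,090 + $29,620 + $62,120 + $44,430 = $170,260 (over)
Week 36–Week 39: $29,620 + $62,120 + $44,430 + $2,560 = $138,730 (over)
Week 37–Week 40: $62,120 + $44,430 + $2,560 + $1,860 = $110,970 (under)
Week 38–Week 41: $44,430 + $2,560 + $1,860 + $6,260 = $55,110 (under)
Week 39–Week 42: $2,560 + $1,860 + $6,260 + $54,100 = $64,780 (under)
Week 40–Week 43: $1,860 + $6,260 + $54,100 + $119,500 = $181,720 (over)
Week 41–Week 44: $6,260 + $54,100 + $119,500 + $33,170 = $213,030 (over)
4 windows exceed the threshold.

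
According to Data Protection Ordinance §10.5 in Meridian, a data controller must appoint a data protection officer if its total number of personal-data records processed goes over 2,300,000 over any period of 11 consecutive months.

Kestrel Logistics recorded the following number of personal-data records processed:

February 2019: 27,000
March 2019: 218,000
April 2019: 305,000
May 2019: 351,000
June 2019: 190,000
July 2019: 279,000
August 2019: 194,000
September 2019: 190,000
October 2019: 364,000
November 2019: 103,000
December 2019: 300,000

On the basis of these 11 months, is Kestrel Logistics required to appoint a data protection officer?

Total number of personal-data records processed: 27,000 + 218,000 + 305,000 + 351,000 + 190,000 + 279,000 + 194,000 + 190,000 + 364,000 + 103,000 + 300,000 = 2,521,000.
2,521,000 > 2,300,000, so the threshold is exceeded.

Yes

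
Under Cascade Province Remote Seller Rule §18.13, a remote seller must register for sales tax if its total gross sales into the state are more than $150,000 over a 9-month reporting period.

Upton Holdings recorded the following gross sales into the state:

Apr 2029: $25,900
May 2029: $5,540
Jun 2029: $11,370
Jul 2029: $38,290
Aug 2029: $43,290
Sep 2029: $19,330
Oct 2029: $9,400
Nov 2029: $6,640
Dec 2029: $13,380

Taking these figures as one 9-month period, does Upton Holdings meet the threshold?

Yes

Total gross sales into the state: $25,900 + $5,540 + $11,370 + $38,290 + $43,290 + $19,330 + $9,400 + $6,640 + $13,380 = $173,140.
$173,140 > $150,000, so the threshold is exceeded.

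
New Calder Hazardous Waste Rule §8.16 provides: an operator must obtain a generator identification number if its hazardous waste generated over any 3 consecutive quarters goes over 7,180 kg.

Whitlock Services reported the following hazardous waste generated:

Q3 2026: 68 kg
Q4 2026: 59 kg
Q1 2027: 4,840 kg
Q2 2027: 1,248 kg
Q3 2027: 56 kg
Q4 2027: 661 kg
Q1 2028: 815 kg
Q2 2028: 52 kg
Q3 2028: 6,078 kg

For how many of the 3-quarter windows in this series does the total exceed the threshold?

0

Q3 2026–Q1 2027: 68 kg + 59 kg + 4,840 kg = 4,967 kg (under)
Q4 2026–Q2 2027: 59 kg + 4,840 kg + 1,248 kg = 6,147 kg (under)
Q1 2027–Q3 2027: 4,840 kg + 1,248 kg + 56 kg = 6,144 kg (under)
Q2 2027–Q4 2027: 1,248 kg + 56 kg + 661 kg = 1,965 kg (under)
Q3 2027–Q1 2028: 56 kg + 661 kg + 815 kg = 1,532 kg (under)
Q4 2027–Q2 2028: 661 kg + 815 kg + 52 kg = 1,528 kg (under)
Q1 2028–Q3 2028: 815 kg + 52 kg + 6,078 kg = 6,945 kg (under)
0 windows exceed the threshold.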